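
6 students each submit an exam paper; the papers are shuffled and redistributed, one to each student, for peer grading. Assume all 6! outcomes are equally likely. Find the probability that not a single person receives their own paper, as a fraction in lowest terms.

53/144

Favorable outcomes: !6 = 265.
Total outcomes: 6! = 720.
Probability = 265/720 = 53/144.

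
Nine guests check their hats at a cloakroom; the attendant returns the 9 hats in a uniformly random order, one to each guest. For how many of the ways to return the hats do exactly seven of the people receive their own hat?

36

Pick the 7 fixed positions: C(9,7) = 36 ways.
The remaining 2 must be deranged: !2 = 1.
Total: 36 × 1 = 36.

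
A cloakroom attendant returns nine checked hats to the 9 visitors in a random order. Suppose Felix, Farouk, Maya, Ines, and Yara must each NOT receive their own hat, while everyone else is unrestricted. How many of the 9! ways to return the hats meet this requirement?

205056

Let A_j be the event that the j-th constrained one is fixed. By inclusion-exclusion over the 5 events:
Σ_{j=0}^{5} (-1)^j C(5,j)(9-j)!
= C(5,0)·9! - C(5,1)·8! + C(5,2)·7! - C(5,3)·6! + C(5,4)·5! - C(5,5)·4!
= 362880 - 201600 + 50400 - 7200 + 600 - 24
= 205056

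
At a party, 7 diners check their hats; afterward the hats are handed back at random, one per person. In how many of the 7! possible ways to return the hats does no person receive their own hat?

By inclusion-exclusion, !7 = Σ (-1)^k · 7!/k! for k=0..7
= 7! - 7!/1! + 7!/2! - 7!/3! + 7!/4! - 7!/5! + 7!/6! - 7!/7!
= 5040 - 5040 + 2520 - 840 + 210 - 42 + 7 - 1
= 1854

1854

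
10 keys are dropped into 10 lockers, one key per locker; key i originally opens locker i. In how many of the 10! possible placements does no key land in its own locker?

1334961

The number of derangements of 10 is !10 = Σ_{k=0}^{10} (-1)^k·10!/k!
= 10! - 10!/1! + 10!/2! - 10!/3! + 10!/4! - 10!/5! + 10!/6! - 10!/7! + 10!/8! - 10!/9! + 10!/10!
= 3628800 - 3628800 + 1814400 - 604800 + 151200 - 30240 + 5040 - 720 + 90 - 10 + 1
= 1334961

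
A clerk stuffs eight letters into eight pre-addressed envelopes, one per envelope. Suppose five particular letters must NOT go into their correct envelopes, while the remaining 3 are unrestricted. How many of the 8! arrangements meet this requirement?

21234

Inclusion-exclusion on the 5 forbidden self-matches:
Σ_{j=0}^{5} (-1)^j C(5,j)(8-j)!
= C(5,0)·8! - C(5,1)·7! + C(5,2)·6! - C(5,3)·5! + C(5,4)·4! - C(5,5)·3!
= 40320 - 25200 + 7200 - 1200 + 120 - 6
= 21234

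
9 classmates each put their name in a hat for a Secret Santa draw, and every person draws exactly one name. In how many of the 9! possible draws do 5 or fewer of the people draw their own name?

362675

Sum C(9,i)·!(9-i) for i = 0..5:
  i=0: C(9,0)·!9 = 1·133496 = 133496
  i=1: C(9,1)·!8 = 9·14833 = 133497
  i=2: C(9,2)·!7 = 36·1854 = 66744
  i=3: C(9,3)·!6 = 84·265 = 22260
  i=4: C(9,4)·!5 = 126·44 = 5544
  i=5: C(9,5)·!4 = 126·9 = 1134
Total = 362675.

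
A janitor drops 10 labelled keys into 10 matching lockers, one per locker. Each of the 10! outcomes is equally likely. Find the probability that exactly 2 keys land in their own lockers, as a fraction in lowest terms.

2119/11520

Favorable outcomes: C(10,2)·!8 = 45·14833 = 667485.
Total outcomes: 10! = 3628800.
Probability = 667485/3628800 = 2119/11520.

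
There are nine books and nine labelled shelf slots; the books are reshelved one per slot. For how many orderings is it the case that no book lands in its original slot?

Use !n = n·!(n-1) + (-1)^n.
!9 = 9·14833 - 1 = 133496

133496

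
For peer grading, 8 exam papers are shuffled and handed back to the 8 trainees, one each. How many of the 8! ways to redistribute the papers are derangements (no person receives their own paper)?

14833

By inclusion-exclusion, !8 = Σ (-1)^k · 8!/k! for k=0..8
= 8! - 8!/1! + 8!/2! - 8!/3! + 8!/4! - 8!/5! + 8!/6! - 8!/7! + 8!/8!
= 40320 - 40320 + 20160 - 6720 + 1680 - 336 + 56 - 8 + 1
= 14833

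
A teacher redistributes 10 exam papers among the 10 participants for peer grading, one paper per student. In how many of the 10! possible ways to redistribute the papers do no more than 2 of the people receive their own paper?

3337406

Sum C(10,i)·!(10-i) for i = 0..2:
  i=0: C(10,0)·!10 = 1·1334961 = 1334961
  i=1: C(10,1)·!9 = 10·133496 = 1334960
  i=2: C(10,2)·!8 = 45·14833 = 667485
Total = 3337406.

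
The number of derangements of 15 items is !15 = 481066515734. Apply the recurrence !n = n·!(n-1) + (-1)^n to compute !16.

!16 = 16·481066515734 + 1 = 7697064251745.

7697064251745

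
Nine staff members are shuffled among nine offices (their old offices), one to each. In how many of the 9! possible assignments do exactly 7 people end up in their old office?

Pick the 7 fixed positions: C(9,7) = 36 ways.
The remaining 2 must be deranged: !2 = 1.
Total: 36 × 1 = 36.

36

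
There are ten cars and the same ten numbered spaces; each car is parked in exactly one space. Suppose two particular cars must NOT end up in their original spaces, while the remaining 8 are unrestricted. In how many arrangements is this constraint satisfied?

2943360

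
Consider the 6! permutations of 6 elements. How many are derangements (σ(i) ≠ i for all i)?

Recurrence: !6 = 6·!5 + (-1)^6.
!6 = 6·44 + 1 = 265

265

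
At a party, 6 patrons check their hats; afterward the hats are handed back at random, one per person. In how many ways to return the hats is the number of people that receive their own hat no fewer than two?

191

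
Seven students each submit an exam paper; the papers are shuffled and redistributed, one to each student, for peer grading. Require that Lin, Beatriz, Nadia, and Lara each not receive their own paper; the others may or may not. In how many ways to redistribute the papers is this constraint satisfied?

Inclusion-exclusion on the 4 forbidden self-matches:
Σ_{j=0}^{4} (-1)^j C(4,j)(7-j)!
= C(4,0)·7! - C(4,1)·6! + C(4,2)·5! - C(4,3)·4! + C(4,4)·3!
= 5040 - 2880 + 720 - 96 + 6
= 2790

2790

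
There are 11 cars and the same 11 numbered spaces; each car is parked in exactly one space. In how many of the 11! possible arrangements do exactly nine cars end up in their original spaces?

55

Pick the 9 fixed positions: C(11,9) = 55 ways.
The other 2 form a derangement: !2 = 1.
Total: 55 × 1 = 55.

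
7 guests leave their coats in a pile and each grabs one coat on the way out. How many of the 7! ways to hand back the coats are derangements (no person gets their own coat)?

Recurrence: !7 = 7·!6 + (-1)^7.
!7 = 7·265 - 1 = 1854

1854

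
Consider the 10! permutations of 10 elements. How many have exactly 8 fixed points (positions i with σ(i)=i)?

Choose which 8 of the 10 are fixed: C(10,8) = 45.
The other 2 form a derangement: !2 = 1.
Total: 45 × 1 = 45.

45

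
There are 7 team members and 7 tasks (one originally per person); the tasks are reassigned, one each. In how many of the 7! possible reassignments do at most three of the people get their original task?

# with exactly i fixed is C(7,i)·!(7-i); sum over i=0..3:
  i=0: C(7,0)·!7 = 1·1854 = 1854
  i=1: C(7,1)·!6 = 7·265 = 1855
  i=2: C(7,2)·!5 = 21·44 = 924
  i=3: C(7,3)·!4 = 35·9 = 315
Total = 4948.

4948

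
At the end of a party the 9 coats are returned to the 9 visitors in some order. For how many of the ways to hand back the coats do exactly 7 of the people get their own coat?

Pick the 7 fixed positions: C(9,7) = 36 ways.
The remaining 2 must be deranged: !2 = 1.
Total: 36 × 1 = 36.

36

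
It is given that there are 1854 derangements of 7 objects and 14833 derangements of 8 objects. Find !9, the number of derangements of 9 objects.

133496

!9 = (9-1)·(!8 + !7) = 8·(14833 + 1854) = 8·16687 = 133496.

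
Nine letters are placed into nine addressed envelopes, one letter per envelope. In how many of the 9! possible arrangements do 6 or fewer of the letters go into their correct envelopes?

362843

Sum C(9,i)·!(9-i) for i = 0..6:
  i=0: C(9,0)·!9 = 1·133496 = 133496
  i=1: C(9,1)·!8 = 9·14833 = 133497
  i=2: C(9,2)·!7 = 36·1854 = 66744
  i=3: C(9,3)·!6 = 84·265 = 22260
  i=4: C(9,4)·!5 = 126·44 = 5544
  i=5: C(9,5)·!4 = 126·9 = 1134
  i=6: C(9,6)·!3 = 84·2 = 168
Total = 362843.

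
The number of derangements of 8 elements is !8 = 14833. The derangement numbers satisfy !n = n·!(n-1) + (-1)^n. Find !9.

!9 = 9·14833 - 1 = 133496.

133496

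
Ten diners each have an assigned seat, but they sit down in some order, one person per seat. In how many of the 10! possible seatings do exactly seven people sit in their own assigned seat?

Pick the 7 fixed positions: C(10,7) = 120 ways.
The other 3 form a derangement: !3 = 2.
Total: 120 × 2 = 240.

240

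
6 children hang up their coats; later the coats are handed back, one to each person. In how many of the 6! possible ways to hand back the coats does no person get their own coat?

265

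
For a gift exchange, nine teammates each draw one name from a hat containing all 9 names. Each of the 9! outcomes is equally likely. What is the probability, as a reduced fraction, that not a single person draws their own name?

16687/45360

Favorable outcomes: !9 = 133496.
Total outcomes: 9! = 362880.
Probability = 133496/362880 = 16687/45360.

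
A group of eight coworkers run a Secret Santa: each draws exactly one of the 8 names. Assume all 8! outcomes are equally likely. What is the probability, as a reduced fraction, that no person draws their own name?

2119/5760

Favorable outcomes: !8 = 14833.
Total outcomes: 8! = 40320.
Probability = 14833/40320 = 2119/5760.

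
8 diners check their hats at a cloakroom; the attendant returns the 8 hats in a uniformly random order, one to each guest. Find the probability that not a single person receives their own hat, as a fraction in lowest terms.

2119/5760

Favorable outcomes: !8 = 14833.
Total outcomes: 8! = 40320.
Probability = 14833/40320 = 2119/5760.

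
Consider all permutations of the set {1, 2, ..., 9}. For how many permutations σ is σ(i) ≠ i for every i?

133496

Recurrence: !9 = 8·(!8 + !7).
!9 = 8·(14833 + 1854) = 8·16687 = 133496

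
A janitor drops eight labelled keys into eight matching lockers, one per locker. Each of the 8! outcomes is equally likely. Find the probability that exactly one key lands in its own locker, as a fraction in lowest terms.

Favorable outcomes: C(8,1)·!7 = 8·1854 = 14832.
Total outcomes: 8! = 40320.
Probability = 14832/40320 = 103/280.

103/280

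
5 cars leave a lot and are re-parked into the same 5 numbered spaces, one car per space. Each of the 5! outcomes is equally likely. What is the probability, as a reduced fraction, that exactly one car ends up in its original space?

Favorable outcomes: C(5,1)·!4 = 5·9 = 45.
Total outcomes: 5! = 120.
Probability = 45/120 = 3/8.

3/8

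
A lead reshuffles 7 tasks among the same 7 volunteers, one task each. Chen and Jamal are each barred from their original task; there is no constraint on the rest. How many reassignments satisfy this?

3720

Inclusion-exclusion on the 2 forbidden self-matches:
Σ_{j=0}^{2} (-1)^j C(2,j)(7-j)!
= C(2,0)·7! - C(2,1)·6! + C(2,2)·5!
= 5040 - 1440 + 120
= 3720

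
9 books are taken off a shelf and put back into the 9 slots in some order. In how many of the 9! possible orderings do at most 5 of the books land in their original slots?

362675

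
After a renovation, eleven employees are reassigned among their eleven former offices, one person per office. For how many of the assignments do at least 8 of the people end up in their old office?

386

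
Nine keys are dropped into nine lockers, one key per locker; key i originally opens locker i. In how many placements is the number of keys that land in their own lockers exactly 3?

22260

Pick the 3 fixed positions: C(9,3) = 84 ways.
The other 6 form a derangement: !6 = 265.
Total: 84 × 265 = 22260.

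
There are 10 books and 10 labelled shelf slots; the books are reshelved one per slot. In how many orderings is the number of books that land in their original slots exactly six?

1890

Choose which 6 of the 10 are fixed: C(10,6) = 210.
The remaining 4 must be deranged: !4 = 9.
Total: 210 × 9 = 1890.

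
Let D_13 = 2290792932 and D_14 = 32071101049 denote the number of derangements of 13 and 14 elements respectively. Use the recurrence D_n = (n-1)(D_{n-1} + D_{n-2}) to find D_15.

481066515734

D_15 = (15-1)·(D_14 + D_13) = 14·(32071101049 + 2290792932) = 14·34361893981 = 481066515734.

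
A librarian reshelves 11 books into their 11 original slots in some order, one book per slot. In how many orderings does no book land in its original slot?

14684570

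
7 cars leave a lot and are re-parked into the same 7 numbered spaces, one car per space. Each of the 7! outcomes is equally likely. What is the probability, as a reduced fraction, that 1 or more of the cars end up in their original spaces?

177/280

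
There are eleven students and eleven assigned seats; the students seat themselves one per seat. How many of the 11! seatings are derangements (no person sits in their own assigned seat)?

14684570

Recurrence: !11 = 10·(!10 + !9).
!11 = 10·(1334961 + 133496) = 10·1468457 = 14684570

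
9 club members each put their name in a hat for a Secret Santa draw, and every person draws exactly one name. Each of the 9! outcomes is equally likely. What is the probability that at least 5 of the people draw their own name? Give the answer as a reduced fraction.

1339/362880

Favorable outcomes: Σ_{i≥5} C(9,i)·!(9-i) = 126·9 + 84·2 + 36·1 + 9·0 + 1·1 = 1339.
Total outcomes: 9! = 362880.
Probability = 1339/362880 = 1339/362880.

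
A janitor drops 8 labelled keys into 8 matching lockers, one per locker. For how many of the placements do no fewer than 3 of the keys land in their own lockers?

3235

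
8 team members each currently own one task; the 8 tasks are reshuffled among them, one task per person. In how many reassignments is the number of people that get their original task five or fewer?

Sum C(8,i)·!(8-i) for i = 0..5:
  i=0: C(8,0)·!8 = 1·14833 = 14833
  i=1: C(8,1)·!7 = 8·1854 = 14832
  i=2: C(8,2)·!6 = 28·265 = 7420
  i=3: C(8,3)·!5 = 56·44 = 2464
  i=4: C(8,4)·!4 = 70·9 = 630
  i=5: C(8,5)·!3 = 56·2 = 112
Total = 40291.

40291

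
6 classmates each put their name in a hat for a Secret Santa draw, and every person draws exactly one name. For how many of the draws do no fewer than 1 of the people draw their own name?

# with exactly i fixed is C(6,i)·!(6-i); sum over i=1..6:
  i=1: C(6,1)·!5 = 6·44 = 264
  i=2: C(6,2)·!4 = 15·9 = 135
  i=3: C(6,3)·!3 = 20·2 = 40
  i=4: C(6,4)·!2 = 15·1 = 15
  i=5: C(6,5)·!1 = 6·0 = 0
  i=6: C(6,6)·!0 = 1·1 = 1
Total = 455.

455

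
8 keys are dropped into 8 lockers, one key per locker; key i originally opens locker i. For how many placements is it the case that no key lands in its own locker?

14833

The subfactorial !8 = [8!/e] (nearest integer).
8! = 40320, and 40320/e ≈ 14832.90, so !8 = 14833.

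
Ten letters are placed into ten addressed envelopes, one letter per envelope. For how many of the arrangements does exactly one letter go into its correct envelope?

1334960

Pick the single fixed position: C(10,1) = 10 ways.
The remaining 9 must be deranged: !9 = 133496.
Total: 10 × 133496 = 1334960.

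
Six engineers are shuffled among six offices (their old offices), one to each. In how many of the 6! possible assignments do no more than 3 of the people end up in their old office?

704

# with exactly i fixed is C(6,i)·!(6-i); sum over i=0..3:
  i=0: C(6,0)·!6 = 1·265 = 265
  i=1: C(6,1)·!5 = 6·44 = 264
  i=2: C(6,2)·!4 = 15·9 = 135
  i=3: C(6,3)·!3 = 20·2 = 40
Total = 704.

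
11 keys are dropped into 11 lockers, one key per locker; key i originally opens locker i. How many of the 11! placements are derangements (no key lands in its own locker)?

The subfactorial !11 = [11!/e] (nearest integer).
11! = 39916800, and 39916800/e ≈ 14684570.08, so !11 = 14684570.

14684570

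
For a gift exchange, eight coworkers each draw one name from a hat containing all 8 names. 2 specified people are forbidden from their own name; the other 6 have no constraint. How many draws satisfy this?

30960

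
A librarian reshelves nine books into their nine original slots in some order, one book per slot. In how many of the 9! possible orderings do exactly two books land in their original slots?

Choose which 2 of the 9 are fixed: C(9,2) = 36.
The other 7 form a derangement: !7 = 1854.
Total: 36 × 1854 = 66744.

66744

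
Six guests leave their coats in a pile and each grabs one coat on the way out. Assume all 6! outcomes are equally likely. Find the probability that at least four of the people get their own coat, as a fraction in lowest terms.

1/45

Favorable outcomes: Σ_{i≥4} C(6,i)·!(6-i) = 15·1 + 6·0 + 1·1 = 16.
Total outcomes: 6! = 720.
Probability = 16/720 = 1/45.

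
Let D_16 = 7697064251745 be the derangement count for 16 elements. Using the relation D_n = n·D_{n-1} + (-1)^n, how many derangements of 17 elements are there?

D_17 = 17·7697064251745 - 1 = 130850092279664.

130850092279664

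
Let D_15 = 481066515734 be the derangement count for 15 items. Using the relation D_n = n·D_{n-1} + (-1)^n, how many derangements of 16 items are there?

7697064251745

D_16 = 16·481066515734 + 1 = 7697064251745.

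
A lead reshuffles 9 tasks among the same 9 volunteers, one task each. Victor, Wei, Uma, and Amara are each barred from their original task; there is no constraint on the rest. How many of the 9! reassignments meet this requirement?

229080

Inclusion-exclusion on the 4 forbidden self-matches:
Σ_{j=0}^{4} (-1)^j C(4,j)(9-j)!
= C(4,0)·9! - C(4,1)·8! + C(4,2)·7! - C(4,3)·6! + C(4,4)·5!
= 362880 - 161280 + 30240 - 2880 + 120
= 229080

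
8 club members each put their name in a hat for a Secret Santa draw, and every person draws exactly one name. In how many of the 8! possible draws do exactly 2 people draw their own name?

Pick the 2 fixed positions: C(8,2) = 28 ways.
The remaining 6 must be deranged: !6 = 265.
Total: 28 × 265 = 7420.

7420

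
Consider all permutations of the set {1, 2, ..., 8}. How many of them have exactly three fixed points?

2464

Choose which 3 of the 8 are fixed: C(8,3) = 56.
The remaining 5 must be deranged: !5 = 44.
Total: 56 × 44 = 2464.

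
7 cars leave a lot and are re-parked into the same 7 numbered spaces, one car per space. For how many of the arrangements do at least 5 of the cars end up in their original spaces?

# with exactly i fixed is C(7,i)·!(7-i); sum over i=5..7:
  i=5: C(7,5)·!2 = 21·1 = 21
  i=6: C(7,6)·!1 = 7·0 = 0
  i=7: C(7,7)·!0 = 1·1 = 1
Total = 22.

22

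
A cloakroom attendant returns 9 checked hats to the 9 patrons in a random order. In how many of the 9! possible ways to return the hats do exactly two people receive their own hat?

66744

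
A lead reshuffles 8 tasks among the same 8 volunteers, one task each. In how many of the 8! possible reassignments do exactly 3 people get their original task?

2464

Pick the 3 fixed positions: C(8,3) = 56 ways.
The other 5 form a derangement: !5 = 44.
Total: 56 × 44 = 2464.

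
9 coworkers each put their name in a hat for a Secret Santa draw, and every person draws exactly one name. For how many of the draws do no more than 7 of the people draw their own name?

Sum C(9,i)·!(9-i) for i = 0..7:
  i=0: C(9,0)·!9 = 1·133496 = 133496
  i=1: C(9,1)·!8 = 9·14833 = 133497
  i=2: C(9,2)·!7 = 36·1854 = 66744
  i=3: C(9,3)·!6 = 84·265 = 22260
  i=4: C(9,4)·!5 = 126·44 = 5544
  i=5: C(9,5)·!4 = 126·9 = 1134
  i=6: C(9,6)·!3 = 84·2 = 168
  i=7: C(9,7)·!2 = 36·1 = 36
Total = 362879.

362879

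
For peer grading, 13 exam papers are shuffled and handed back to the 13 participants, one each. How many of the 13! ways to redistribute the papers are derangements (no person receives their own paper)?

!13 = 13! · Σ_{k=0}^{13} (-1)^k/k!
= 13! - 13!/1! + 13!/2! - 13!/3! + 13!/4! - 13!/5! + 13!/6! - 13!/7! + 13!/8! - 13!/9! + 13!/10! - 13!/11! + 13!/12! - 13!/13!
= 6227020800 - 6227020800 + 3113510400 - 1037836800 + 259459200 - 51891840 + 8648640 - 1235520 + 154440 - 17160 + 1716 - 156 + 13 - 1
= 2290792932

2290792932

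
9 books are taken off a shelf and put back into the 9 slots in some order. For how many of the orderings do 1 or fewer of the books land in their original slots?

Sum C(9,i)·!(9-i) for i = 0..1:
  i=0: C(9,0)·!9 = 1·133496 = 133496
  i=1: C(9,1)·!8 = 9·14833 = 133497
Total = 266993.

266993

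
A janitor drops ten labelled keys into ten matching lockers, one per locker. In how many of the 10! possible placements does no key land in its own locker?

Recurrence: !10 = 10·!9 + (-1)^10.
!10 = 10·133496 + 1 = 1334961

1334961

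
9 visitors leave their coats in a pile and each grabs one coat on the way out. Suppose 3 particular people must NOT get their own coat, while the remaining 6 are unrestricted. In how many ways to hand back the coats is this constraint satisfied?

256320

Inclusion-exclusion on the 3 forbidden self-matches:
Σ_{j=0}^{3} (-1)^j C(3,j)(9-j)!
= C(3,0)·9! - C(3,1)·8! + C(3,2)·7! - C(3,3)·6!
= 362880 - 120960 + 15120 - 720
= 256320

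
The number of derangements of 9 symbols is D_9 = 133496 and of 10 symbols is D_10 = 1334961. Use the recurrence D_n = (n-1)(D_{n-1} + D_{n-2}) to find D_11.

D_11 = (11-1)·(D_10 + D_9) = 10·(1334961 + 133496) = 10·1468457 = 14684570.

14684570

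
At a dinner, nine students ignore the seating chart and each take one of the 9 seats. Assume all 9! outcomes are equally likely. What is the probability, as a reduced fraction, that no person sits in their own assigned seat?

Favorable outcomes: !9 = 133496.
Total outcomes: 9! = 362880.
Probability = 133496/362880 = 16687/45360.

16687/45360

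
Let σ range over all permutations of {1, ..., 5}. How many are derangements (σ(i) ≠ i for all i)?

44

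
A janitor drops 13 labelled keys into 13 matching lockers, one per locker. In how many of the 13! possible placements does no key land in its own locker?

2290792932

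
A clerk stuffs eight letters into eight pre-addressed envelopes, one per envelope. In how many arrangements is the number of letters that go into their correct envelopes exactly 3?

2464

Pick the 3 fixed positions: C(8,3) = 56 ways.
The other 5 form a derangement: !5 = 44.
Total: 56 × 44 = 2464.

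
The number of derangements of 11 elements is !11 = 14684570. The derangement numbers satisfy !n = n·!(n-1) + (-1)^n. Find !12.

!12 = 12·14684570 + 1 = 176214841.

176214841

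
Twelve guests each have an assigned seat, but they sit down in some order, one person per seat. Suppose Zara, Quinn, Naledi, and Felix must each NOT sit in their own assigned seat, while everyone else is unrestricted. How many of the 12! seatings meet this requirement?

339696000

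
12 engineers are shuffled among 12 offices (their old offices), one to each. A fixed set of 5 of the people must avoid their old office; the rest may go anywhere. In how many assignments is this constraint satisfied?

Inclusion-exclusion on the 5 forbidden self-matches:
Σ_{j=0}^{5} (-1)^j C(5,j)(12-j)!
= C(5,0)·12! - C(5,1)·11! + C(5,2)·10! - C(5,3)·9! + C(5,4)·8! - C(5,5)·7!
= 479001600 - 199584000 + 36288000 - 3628800 + 201600 - 5040
= 312273360

312273360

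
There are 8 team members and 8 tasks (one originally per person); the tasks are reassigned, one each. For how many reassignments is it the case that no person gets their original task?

The subfactorial !8 = [8!/e] (nearest integer).
8! = 40320, and 40320/e ≈ 14832.90, so !8 = 14833.

14833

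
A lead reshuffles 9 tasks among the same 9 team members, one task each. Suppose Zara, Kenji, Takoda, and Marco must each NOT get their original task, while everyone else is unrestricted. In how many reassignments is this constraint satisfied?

229080

Let A_j be the event that the j-th constrained one is fixed. By inclusion-exclusion over the 4 events:
Σ_{j=0}^{4} (-1)^j C(4,j)(9-j)!
= C(4,0)·9! - C(4,1)·8! + C(4,2)·7! - C(4,3)·6! + C(4,4)·5!
= 362880 - 161280 + 30240 - 2880 + 120
= 229080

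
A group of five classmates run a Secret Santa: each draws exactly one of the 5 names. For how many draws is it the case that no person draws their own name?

!5 is the nearest integer to 5!/e.
5! = 120, and 120/e ≈ 44.15, so !5 = 44.

44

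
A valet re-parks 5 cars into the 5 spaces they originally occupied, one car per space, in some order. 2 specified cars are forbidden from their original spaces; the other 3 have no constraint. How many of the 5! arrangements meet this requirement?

Inclusion-exclusion on the 2 forbidden self-matches:
Σ_{j=0}^{2} (-1)^j C(2,j)(5-j)!
= C(2,0)·5! - C(2,1)·4! + C(2,2)·3!
= 120 - 48 + 6
= 78

78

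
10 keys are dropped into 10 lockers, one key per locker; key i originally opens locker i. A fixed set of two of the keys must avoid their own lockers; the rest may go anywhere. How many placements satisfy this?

Inclusion-exclusion on the 2 forbidden self-matches:
Σ_{j=0}^{2} (-1)^j C(2,j)(10-j)!
= C(2,0)·10! - C(2,1)·9! + C(2,2)·8!
= 3628800 - 725760 + 40320
= 2943360

2943360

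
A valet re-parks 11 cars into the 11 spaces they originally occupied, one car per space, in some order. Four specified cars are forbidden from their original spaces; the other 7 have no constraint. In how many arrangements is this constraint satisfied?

27422640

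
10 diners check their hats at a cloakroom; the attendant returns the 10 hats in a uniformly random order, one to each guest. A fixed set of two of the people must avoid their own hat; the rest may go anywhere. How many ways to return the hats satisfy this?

Let A_j be the event that the j-th constrained one is fixed. By inclusion-exclusion over the 2 events:
Σ_{j=0}^{2} (-1)^j C(2,j)(10-j)!
= C(2,0)·10! - C(2,1)·9! + C(2,2)·8!
= 3628800 - 725760 + 40320
= 2943360

2943360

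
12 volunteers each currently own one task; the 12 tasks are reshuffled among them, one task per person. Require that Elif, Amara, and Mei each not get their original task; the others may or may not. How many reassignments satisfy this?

Inclusion-exclusion on the 3 forbidden self-matches:
Σ_{j=0}^{3} (-1)^j C(3,j)(12-j)!
= C(3,0)·12! - C(3,1)·11! + C(3,2)·10! - C(3,3)·9!
= 479001600 - 119750400 + 10886400 - 362880
= 369774720

369774720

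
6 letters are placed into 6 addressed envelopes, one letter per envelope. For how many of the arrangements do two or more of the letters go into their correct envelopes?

191

Sum C(6,i)·!(6-i) for i = 2..6:
  i=2: C(6,2)·!4 = 15·9 = 135
  i=3: C(6,3)·!3 = 20·2 = 40
  i=4: C(6,4)·!2 = 15·1 = 15
  i=5: C(6,5)·!1 = 6·0 = 0
  i=6: C(6,6)·!0 = 1·1 = 1
Total = 191.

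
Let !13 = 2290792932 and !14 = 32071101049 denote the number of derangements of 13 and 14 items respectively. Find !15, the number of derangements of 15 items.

481066515734

!15 = (15-1)·(!14 + !13) = 14·(32071101049 + 2290792932) = 14·34361893981 = 481066515734.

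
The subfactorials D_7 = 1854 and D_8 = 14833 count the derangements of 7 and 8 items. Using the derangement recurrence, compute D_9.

133496

D_9 = (9-1)·(D_8 + D_7) = 8·(14833 + 1854) = 8·16687 = 133496.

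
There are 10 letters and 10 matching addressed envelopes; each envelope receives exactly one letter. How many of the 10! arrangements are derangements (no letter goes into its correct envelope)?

!10 is the nearest integer to 10!/e.
10! = 3628800, and 3628800/e ≈ 1334960.92, so !10 = 1334961.

1334961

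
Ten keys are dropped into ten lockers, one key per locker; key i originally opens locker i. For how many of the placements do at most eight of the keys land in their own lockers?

3628799

# with exactly i fixed is C(10,i)·!(10-i); sum over i=0..8:
  i=0: C(10,0)·!10 = 1·1334961 = 1334961
  i=1: C(10,1)·!9 = 10·133496 = 1334960
  i=2: C(10,2)·!8 = 45·14833 = 667485
  i=3: C(10,3)·!7 = 120·1854 = 222480
  i=4: C(10,4)·!6 = 210·265 = 55650
  i=5: C(10,5)·!5 = 252·44 = 11088
  i=6: C(10,6)·!4 = 210·9 = 1890
  i=7: C(10,7)·!3 = 120·2 = 240
  i=8: C(10,8)·!2 = 45·1 = 45
Total = 3628799.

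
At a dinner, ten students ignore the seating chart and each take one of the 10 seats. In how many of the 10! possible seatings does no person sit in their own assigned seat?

1334961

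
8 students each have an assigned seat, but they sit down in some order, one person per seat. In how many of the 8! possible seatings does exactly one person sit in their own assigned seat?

14832

Pick the single fixed position: C(8,1) = 8 ways.
The remaining 7 must be deranged: !7 = 1854.
Total: 8 × 1854 = 14832.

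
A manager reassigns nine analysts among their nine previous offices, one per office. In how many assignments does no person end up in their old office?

133496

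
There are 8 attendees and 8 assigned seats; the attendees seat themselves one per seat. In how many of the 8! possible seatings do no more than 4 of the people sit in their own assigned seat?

# with exactly i fixed is C(8,i)·!(8-i); sum over i=0..4:
  i=0: C(8,0)·!8 = 1·14833 = 14833
  i=1: C(8,1)·!7 = 8·1854 = 14832
  i=2: C(8,2)·!6 = 28·265 = 7420
  i=3: C(8,3)·!5 = 56·44 = 2464
  i=4: C(8,4)·!4 = 70·9 = 630
Total = 40179.

40179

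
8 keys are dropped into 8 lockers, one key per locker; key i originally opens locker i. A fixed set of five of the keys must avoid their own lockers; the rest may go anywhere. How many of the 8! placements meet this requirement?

Inclusion-exclusion on the 5 forbidden self-matches:
Σ_{j=0}^{5} (-1)^j C(5,j)(8-j)!
= C(5,0)·8! - C(5,1)·7! + C(5,2)·6! - C(5,3)·5! + C(5,4)·4! - C(5,5)·3!
= 40320 - 25200 + 7200 - 1200 + 120 - 6
= 21234

21234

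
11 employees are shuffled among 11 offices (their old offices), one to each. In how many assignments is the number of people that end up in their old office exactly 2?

Choose which 2 of the 11 are fixed: C(11,2) = 55.
The other 9 form a derangement: !9 = 133496.
Total: 55 × 133496 = 7342280.

7342280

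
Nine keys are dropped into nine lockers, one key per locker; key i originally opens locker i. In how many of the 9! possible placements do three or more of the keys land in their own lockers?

29143

Sum C(9,i)·!(9-i) for i = 3..9:
  i=3: C(9,3)·!6 = 84·265 = 22260
  i=4: C(9,4)·!5 = 126·44 = 5544
  i=5: C(9,5)·!4 = 126·9 = 1134
  i=6: C(9,6)·!3 = 84·2 = 168
  i=7: C(9,7)·!2 = 36·1 = 36
  i=8: C(9,8)·!1 = 9·0 = 0
  i=9: C(9,9)·!0 = 1·1 = 1
Total = 29143.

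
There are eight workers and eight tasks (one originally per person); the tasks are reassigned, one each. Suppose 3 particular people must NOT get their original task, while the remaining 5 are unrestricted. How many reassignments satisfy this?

Let A_j be the event that the j-th constrained one is fixed. By inclusion-exclusion over the 3 events:
Σ_{j=0}^{3} (-1)^j C(3,j)(8-j)!
= C(3,0)·8! - C(3,1)·7! + C(3,2)·6! - C(3,3)·5!
= 40320 - 15120 + 2160 - 120
= 27240

27240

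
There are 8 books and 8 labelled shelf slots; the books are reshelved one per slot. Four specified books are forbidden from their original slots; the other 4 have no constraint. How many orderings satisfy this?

24024

Let A_j be the event that the j-th constrained one is fixed. By inclusion-exclusion over the 4 events:
Σ_{j=0}^{4} (-1)^j C(4,j)(8-j)!
= C(4,0)·8! - C(4,1)·7! + C(4,2)·6! - C(4,3)·5! + C(4,4)·4!
= 40320 - 20160 + 4320 - 480 + 24
= 24024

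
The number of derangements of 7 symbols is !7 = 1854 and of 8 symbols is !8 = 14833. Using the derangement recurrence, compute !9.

!9 = (9-1)·(!8 + !7) = 8·(14833 + 1854) = 8·16687 = 133496.

133496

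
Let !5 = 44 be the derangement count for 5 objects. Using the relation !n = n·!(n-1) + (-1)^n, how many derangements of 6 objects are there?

!6 = 6·44 + 1 = 265.

265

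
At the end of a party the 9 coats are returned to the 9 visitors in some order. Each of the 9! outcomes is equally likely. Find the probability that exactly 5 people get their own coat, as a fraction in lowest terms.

1/320

Favorable outcomes: C(9,5)·!4 = 126·9 = 1134.
Total outcomes: 9! = 362880.
Probability = 1134/362880 = 1/320.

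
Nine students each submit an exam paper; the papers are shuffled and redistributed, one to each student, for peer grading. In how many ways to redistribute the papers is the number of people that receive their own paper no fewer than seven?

37

Sum C(9,i)·!(9-i) for i = 7..9:
  i=7: C(9,7)·!2 = 36·1 = 36
  i=8: C(9,8)·!1 = 9·0 = 0
  i=9: C(9,9)·!0 = 1·1 = 1
Total = 37.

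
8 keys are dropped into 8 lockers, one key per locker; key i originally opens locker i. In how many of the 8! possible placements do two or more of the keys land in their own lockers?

# with exactly i fixed is C(8,i)·!(8-i); sum over i=2..8:
  i=2: C(8,2)·!6 = 28·265 = 7420
  i=3: C(8,3)·!5 = 56·44 = 2464
  i=4: C(8,4)·!4 = 70·9 = 630
  i=5: C(8,5)·!3 = 56·2 = 112
  i=6: C(8,6)·!2 = 28·1 = 28
  i=7: C(8,7)·!1 = 8·0 = 0
  i=8: C(8,8)·!0 = 1·1 = 1
Total = 10655.

10655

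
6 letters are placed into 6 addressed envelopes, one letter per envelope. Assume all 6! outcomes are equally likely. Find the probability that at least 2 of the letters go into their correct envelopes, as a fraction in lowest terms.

191/720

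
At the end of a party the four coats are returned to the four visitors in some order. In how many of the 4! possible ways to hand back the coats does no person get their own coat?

!4 = 4! · Σ_{k=0}^{4} (-1)^k/k!
= 4! - 4!/1! + 4!/2! - 4!/3! + 4!/4!
= 24 - 24 + 12 - 4 + 1
= 9

9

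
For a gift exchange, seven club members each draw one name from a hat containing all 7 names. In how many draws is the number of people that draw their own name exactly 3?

315

Pick the 3 fixed positions: C(7,3) = 35 ways.
The other 4 form a derangement: !4 = 9.
Total: 35 × 9 = 315.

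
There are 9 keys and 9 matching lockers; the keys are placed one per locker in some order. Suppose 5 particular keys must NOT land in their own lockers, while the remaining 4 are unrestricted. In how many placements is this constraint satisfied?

Let A_j be the event that the j-th constrained one is fixed. By inclusion-exclusion over the 5 events:
Σ_{j=0}^{5} (-1)^j C(5,j)(9-j)!
= C(5,0)·9! - C(5,1)·8! + C(5,2)·7! - C(5,3)·6! + C(5,4)·5! - C(5,5)·4!
= 362880 - 201600 + 50400 - 7200 + 600 - 24
= 205056

205056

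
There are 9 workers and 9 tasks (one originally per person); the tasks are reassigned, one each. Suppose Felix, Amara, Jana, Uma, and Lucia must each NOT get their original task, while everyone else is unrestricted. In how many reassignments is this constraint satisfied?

205056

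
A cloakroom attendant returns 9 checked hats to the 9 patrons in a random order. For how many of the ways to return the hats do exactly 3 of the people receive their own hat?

22260

Choose which 3 of the 9 are fixed: C(9,3) = 84.
The other 6 form a derangement: !6 = 265.
Total: 84 × 265 = 22260.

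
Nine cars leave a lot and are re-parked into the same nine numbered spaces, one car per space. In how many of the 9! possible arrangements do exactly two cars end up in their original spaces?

66744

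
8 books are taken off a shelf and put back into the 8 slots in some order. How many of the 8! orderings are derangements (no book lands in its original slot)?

14833

The number of derangements of 8 is !8 = Σ_{k=0}^{8} (-1)^k·8!/k!
= 8! - 8!/1! + 8!/2! - 8!/3! + 8!/4! - 8!/5! + 8!/6! - 8!/7! + 8!/8!
= 40320 - 40320 + 20160 - 6720 + 1680 - 336 + 56 - 8 + 1
= 14833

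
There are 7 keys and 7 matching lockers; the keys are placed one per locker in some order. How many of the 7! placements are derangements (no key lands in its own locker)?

!7 is the nearest integer to 7!/e.
7! = 5040, and 5040/e ≈ 1854.11, so !7 = 1854.

1854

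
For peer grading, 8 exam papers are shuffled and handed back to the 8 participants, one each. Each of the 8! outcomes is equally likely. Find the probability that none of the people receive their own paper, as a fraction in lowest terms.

2119/5760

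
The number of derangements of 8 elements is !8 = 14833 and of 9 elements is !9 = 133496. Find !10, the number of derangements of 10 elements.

1334961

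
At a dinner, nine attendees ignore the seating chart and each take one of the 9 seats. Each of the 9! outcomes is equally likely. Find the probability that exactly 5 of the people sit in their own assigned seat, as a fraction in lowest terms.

1/320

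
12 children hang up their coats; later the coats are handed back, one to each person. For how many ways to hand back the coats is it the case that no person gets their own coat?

176214841

By inclusion-exclusion, !12 = Σ (-1)^k · 12!/k! for k=0..12
= 12! - 12!/1! + 12!/2! - 12!/3! + 12!/4! - 12!/5! + 12!/6! - 12!/7! + 12!/8! - 12!/9! + 12!/10! - 12!/11! + 12!/12!
= 479001600 - 479001600 + 239500800 - 79833600 + 19958400 - 3991680 + 665280 - 95040 + 11880 - 1320 + 132 - 12 + 1
= 176214841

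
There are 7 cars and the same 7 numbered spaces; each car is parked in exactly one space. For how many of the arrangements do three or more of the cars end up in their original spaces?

407

# with exactly i fixed is C(7,i)·!(7-i); sum over i=3..7:
  i=3: C(7,3)·!4 = 35·9 = 315
  i=4: C(7,4)·!3 = 35·2 = 70
  i=5: C(7,5)·!2 = 21·1 = 21
  i=6: C(7,6)·!1 = 7·0 = 0
  i=7: C(7,7)·!0 = 1·1 = 1
Total = 407.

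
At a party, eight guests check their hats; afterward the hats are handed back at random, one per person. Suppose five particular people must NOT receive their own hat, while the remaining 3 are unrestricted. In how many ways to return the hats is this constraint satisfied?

Let A_j be the event that the j-th constrained one is fixed. By inclusion-exclusion over the 5 events:
Σ_{j=0}^{5} (-1)^j C(5,j)(8-j)!
= C(5,0)·8! - C(5,1)·7! + C(5,2)·6! - C(5,3)·5! + C(5,4)·4! - C(5,5)·3!
= 40320 - 25200 + 7200 - 1200 + 120 - 6
= 21234

21234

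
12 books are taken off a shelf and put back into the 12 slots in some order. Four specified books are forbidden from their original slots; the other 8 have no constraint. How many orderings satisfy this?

339696000

Let A_j be the event that the j-th constrained one is fixed. By inclusion-exclusion over the 4 events:
Σ_{j=0}^{4} (-1)^j C(4,j)(12-j)!
= C(4,0)·12! - C(4,1)·11! + C(4,2)·10! - C(4,3)·9! + C(4,4)·8!
= 479001600 - 159667200 + 21772800 - 1451520 + 40320
= 339696000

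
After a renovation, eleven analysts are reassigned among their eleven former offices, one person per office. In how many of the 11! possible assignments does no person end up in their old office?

14684570

By inclusion-exclusion, !11 = Σ (-1)^k · 11!/k! for k=0..11
= 11! - 11!/1! + 11!/2! - 11!/3! + 11!/4! - 11!/5! + 11!/6! - 11!/7! + 11!/8! - 11!/9! + 11!/10! - 11!/11!
= 39916800 - 39916800 + 19958400 - 6652800 + 1663200 - 332640 + 55440 - 7920 + 990 - 110 + 11 - 1
= 14684570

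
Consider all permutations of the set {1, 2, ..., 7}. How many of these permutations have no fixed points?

Recurrence: !7 = 7·!6 + (-1)^7.
!7 = 7·265 - 1 = 1854

1854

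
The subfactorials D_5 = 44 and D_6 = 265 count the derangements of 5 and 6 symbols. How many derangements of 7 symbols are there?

1854

D_7 = (7-1)·(D_6 + D_5) = 6·(265 + 44) = 6·309 = 1854.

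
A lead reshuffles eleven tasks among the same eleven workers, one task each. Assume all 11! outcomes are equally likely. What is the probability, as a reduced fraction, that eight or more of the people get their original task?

193/19958400

Favorable outcomes: Σ_{i≥8} C(11,i)·!(11-i) = 165·2 + 55·1 + 11·0 + 1·1 = 386.
Total outcomes: 11! = 39916800.
Probability = 386/39916800 = 193/19958400.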